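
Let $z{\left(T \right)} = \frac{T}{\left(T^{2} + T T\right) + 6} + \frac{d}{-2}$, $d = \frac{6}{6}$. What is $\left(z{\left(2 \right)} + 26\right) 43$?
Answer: $\frac{15437}{14} \approx 1102.6$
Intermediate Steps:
$d = 1$ ($d = 6 \cdot \frac{1}{6} = 1$)
$z{\left(T \right)} = - \frac{1}{2} + \frac{T}{6 + 2 T^{2}}$ ($z{\left(T \right)} = \frac{T}{\left(T^{2} + T T\right) + 6} + 1 \frac{1}{-2} = \frac{T}{\left(T^{2} + T^{2}\right) + 6} + 1 \left(- \frac{1}{2}\right) = \frac{T}{2 T^{2} + 6} - \frac{1}{2} = \frac{T}{6 + 2 T^{2}} - \frac{1}{2} = - \frac{1}{2} + \frac{T}{6 + 2 T^{2}}$)
$\left(z{\left(2 \right)} + 26\right) 43 = \left(\frac{-3 + 2 - 2^{2}}{2 \left(3 + 2^{2}\right)} + 26\right) 43 = \left(\frac{-3 + 2 - 4}{2 \left(3 + 4\right)} + 26\right) 43 = \left(\frac{-3 + 2 - 4}{2 \cdot 7} + 26\right) 43 = \left(\frac{1}{2} \cdot \frac{1}{7} \left(-5\right) + 26\right) 43 = \left(- \frac{5}{14} + 26\right) 43 = \frac{359}{14} \cdot 43 = \frac{15437}{14}$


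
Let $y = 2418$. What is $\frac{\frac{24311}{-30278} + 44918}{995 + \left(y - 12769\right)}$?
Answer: $- \frac{1360002893}{283280968} \approx -4.8009$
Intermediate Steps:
$\frac{\frac{24311}{-30278} + 44918}{995 + \left(y - 12769\right)} = \frac{\frac{24311}{-30278} + 44918}{995 + \left(2418 - 12769\right)} = \frac{24311 \left(- \frac{1}{30278}\right) + 44918}{995 - 10351} = \frac{- \frac{24311}{30278} + 44918}{-9356} = \frac{1360002893}{30278} \left(- \frac{1}{9356}\right) = - \frac{1360002893}{283280968}$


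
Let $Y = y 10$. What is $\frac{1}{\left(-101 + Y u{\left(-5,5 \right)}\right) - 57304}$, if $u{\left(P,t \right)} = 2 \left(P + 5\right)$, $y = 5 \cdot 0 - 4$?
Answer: $- \frac{1}{57405} \approx -1.742 \cdot 10^{-5}$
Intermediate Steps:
$y = -4$ ($y = 0 - 4 = -4$)
$u{\left(P,t \right)} = 10 + 2 P$ ($u{\left(P,t \right)} = 2 \left(5 + P\right) = 10 + 2 P$)
$Y = -40$ ($Y = \left(-4\right) 10 = -40$)
$\frac{1}{\left(-101 + Y u{\left(-5,5 \right)}\right) - 57304} = \frac{1}{\left(-101 - 40 \left(10 + 2 \left(-5\right)\right)\right) - 57304} = \frac{1}{\left(-101 - 40 \left(10 - 10\right)\right) - 57304} = \frac{1}{\left(-101 - 0\right) - 57304} = \frac{1}{\left(-101 + 0\right) - 57304} = \frac{1}{-101 - 57304} = \frac{1}{-57405} = - \frac{1}{57405}$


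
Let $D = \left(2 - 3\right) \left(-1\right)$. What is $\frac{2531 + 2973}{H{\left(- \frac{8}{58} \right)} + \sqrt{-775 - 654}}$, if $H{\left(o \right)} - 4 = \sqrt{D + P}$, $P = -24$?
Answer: $\frac{5504}{4 + i \sqrt{23} + i \sqrt{1429}} \approx 12.027 - 128.08 i$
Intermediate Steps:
$D = 1$ ($D = \left(-1\right) \left(-1\right) = 1$)
$H{\left(o \right)} = 4 + i \sqrt{23}$ ($H{\left(o \right)} = 4 + \sqrt{1 - 24} = 4 + \sqrt{-23} = 4 + i \sqrt{23}$)
$\frac{2531 + 2973}{H{\left(- \frac{8}{58} \right)} + \sqrt{-775 - 654}} = \frac{2531 + 2973}{\left(4 + i \sqrt{23}\right) + \sqrt{-775 - 654}} = \frac{5504}{\left(4 + i \sqrt{23}\right) + \sqrt{-775 - 654}} = \frac{5504}{\left(4 + i \sqrt{23}\right) + \sqrt{-1429}} = \frac{5504}{\left(4 + i \sqrt{23}\right) + i \sqrt{1429}} = \frac{5504}{4 + i \sqrt{23} + i \sqrt{1429}}$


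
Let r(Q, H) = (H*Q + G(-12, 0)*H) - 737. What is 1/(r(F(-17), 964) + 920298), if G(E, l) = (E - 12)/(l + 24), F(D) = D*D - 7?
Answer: 1/1190445 ≈ 8.4002e-7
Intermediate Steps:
F(D) = -7 + D² (F(D) = D² - 7 = -7 + D²)
G(E, l) = (-12 + E)/(24 + l)
r(Q, H) = -737 - H + H*Q (r(Q, H) = (H*Q + ((-12 - 12)/(24 + 0))*H) - 737 = (H*Q + (-24/24)*H) - 737 = (H*Q + ((1/24)*(-24))*H) - 737 = (H*Q - H) - 737 = (-H + H*Q) - 737 = -737 - H + H*Q)
1/(r(F(-17), 964) + 920298) = 1/((-737 - 1*964 + 964*(-7 + (-17)²)) + 920298) = 1/((-737 - 964 + 964*(-7 + 289)) + 920298) = 1/((-737 - 964 + 964*282) + 920298) = 1/((-737 - 964 + 271848) + 920298) = 1/(270147 + 920298) = 1/1190445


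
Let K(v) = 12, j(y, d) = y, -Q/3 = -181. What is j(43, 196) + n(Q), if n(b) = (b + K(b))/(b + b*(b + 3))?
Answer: 4257486/99007 ≈ 43.002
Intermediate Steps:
Q = 543 (Q = -3*(-181) = 543)
n(b) = (12 + b)/(b + b*(3 + b)) (n(b) = (b + 12)/(b + b*(b + 3)) = (12 + b)/(b + b*(3 + b)))
j(43, 196) + n(Q) = 43 + (12 + 543)/(543*(4 + 543)) = 43 + (1/543)*555/547 = 43 + (1/543)*(1/547)*555 = 43 + 185/99007 = 4257486/99007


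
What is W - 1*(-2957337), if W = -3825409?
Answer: -868072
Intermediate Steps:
W - 1*(-2957337) = -3825409 - 1*(-2957337) = -3825409 + 2957337 = -868072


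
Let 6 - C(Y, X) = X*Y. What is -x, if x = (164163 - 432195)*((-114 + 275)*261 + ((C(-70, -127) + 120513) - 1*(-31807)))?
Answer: 49708410624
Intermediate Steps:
C(Y, X) = 6 - X*Y
x = -49708410624 (x = (164163 - 432195)*((-114 + 275)*261 + (((6 - 1*(-127)*(-70)) + 120513) - 1*(-31807))) = -268032*(161*261 + (((6 - 8890) + 120513) + 31807)) = -268032*(42021 + ((-8884 + 120513) + 31807)) = -268032*(42021 + (111629 + 31807)) = -268032*(42021 + 143436) = -268032*185457 = -49708410624)
-x = -1*(-49708410624) = 49708410624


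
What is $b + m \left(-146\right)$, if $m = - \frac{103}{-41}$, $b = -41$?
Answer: $- \frac{16719}{41} \approx -407.78$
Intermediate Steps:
$m = \frac{103}{41}$ ($m = \left(-103\right) \left(- \frac{1}{41}\right) = \frac{103}{41} \approx 2.5122$)
$b + m \left(-146\right) = -41 + \frac{103}{41} \left(-146\right) = -41 - \frac{15038}{41} = - \frac{16719}{41}$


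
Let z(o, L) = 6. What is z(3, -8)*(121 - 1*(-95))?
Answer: 1296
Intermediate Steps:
z(3, -8)*(121 - 1*(-95)) = 6*(121 - 1*(-95)) = 6*(121 + 95) = 6*216 = 1296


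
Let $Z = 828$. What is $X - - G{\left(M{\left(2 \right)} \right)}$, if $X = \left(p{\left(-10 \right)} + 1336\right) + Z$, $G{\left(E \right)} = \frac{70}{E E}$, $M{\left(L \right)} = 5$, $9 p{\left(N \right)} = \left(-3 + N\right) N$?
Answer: $\frac{98156}{45} \approx 2181.2$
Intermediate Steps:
$p{\left(N \right)} = \frac{N \left(-3 + N\right)}{9}$ ($p{\left(N \right)} = \frac{\left(-3 + N\right) N}{9} = \frac{N \left(-3 + N\right)}{9}$)
$G{\left(E \right)} = \frac{70}{E^{2}}$
$X = \frac{19606}{9}$ ($X = \left(\frac{1}{9} \left(-10\right) \left(-3 - 10\right) + 1336\right) + 828 = \left(\frac{1}{9} \left(-10\right) \left(-13\right) + 1336\right) + 828 = \left(\frac{130}{9} + 1336\right) + 828 = \frac{12154}{9} + 828 = \frac{19606}{9} \approx 2178.4$)
$X - - G{\left(M{\left(2 \right)} \right)} = \frac{19606}{9} - - \frac{70}{25} = \frac{19606}{9} - \left(-1\right) \frac{14}{5} = \frac{19606}{9} - - \frac{14}{5} = \frac{19606}{9} + \frac{14}{5} = \frac{98156}{45}$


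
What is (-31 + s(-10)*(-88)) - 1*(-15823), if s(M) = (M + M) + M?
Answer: 18432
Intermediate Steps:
s(M) = 3*M (s(M) = 2*M + M = 3*M)
(-31 + s(-10)*(-88)) - 1*(-15823) = (-31 + (3*(-10))*(-88)) - 1*(-15823) = (-31 - 30*(-88)) + 15823 = (-31 + 2640) + 15823 = 2609 + 15823 = 18432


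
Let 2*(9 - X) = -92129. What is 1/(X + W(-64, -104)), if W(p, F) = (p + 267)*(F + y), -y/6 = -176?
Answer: 2/478659 ≈ 4.1783e-6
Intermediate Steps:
y = 1056 (y = -6*(-176) = 1056)
W(p, F) = (267 + p)*(1056 + F) (W(p, F) = (p + 267)*(F + 1056) = (267 + p)*(1056 + F))
X = 92147/2 (X = 9 - 1/2*(-92129) = 9 + 92129/2 = 92147/2 ≈ 46074.)
1/(X + W(-64, -104)) = 1/(92147/2 + (281952 + 267*(-104) + 1056*(-64) - 104*(-64))) = 1/(92147/2 + (281952 - 27768 - 67584 + 6656)) = 1/(92147/2 + 193256) = 1/(478659/2) = 2/478659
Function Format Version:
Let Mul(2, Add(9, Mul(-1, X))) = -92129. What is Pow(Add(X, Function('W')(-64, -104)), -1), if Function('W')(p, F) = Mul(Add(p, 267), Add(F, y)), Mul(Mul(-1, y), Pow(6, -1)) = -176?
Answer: Rational(2, 478659) ≈ 4.1783e-6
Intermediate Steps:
y = 1056 (y = Mul(-6, -176) = 1056)
Function('W')(p, F) = Mul(Add(267, p), Add(1056, F)) (Function('W')(p, F) = Mul(Add(p, 267), Add(F, 1056)) = Mul(Add(267, p), Add(1056, F)))
X = Rational(92147, 2) (X = Add(9, Mul(Rational(-1, 2), -92129)) = Add(9, Rational(92129, 2)) = Rational(92147, 2) ≈ 46074.)
Pow(Add(X, Function('W')(-64, -104)), -1) = Pow(Add(Rational(92147, 2), Add(281952, Mul(267, -104), Mul(1056, -64), Mul(-104, -64))), -1) = Pow(Add(Rational(92147, 2), Add(281952, -27768, -67584, 6656)), -1) = Pow(Add(Rational(92147, 2), 193256), -1) = Pow(Rational(478659, 2), -1) = Rational(2, 478659)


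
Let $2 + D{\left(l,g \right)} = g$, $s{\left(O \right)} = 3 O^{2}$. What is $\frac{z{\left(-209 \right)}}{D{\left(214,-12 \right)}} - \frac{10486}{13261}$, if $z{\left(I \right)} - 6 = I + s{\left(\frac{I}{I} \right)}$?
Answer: $\frac{1252698}{92827} \approx 13.495$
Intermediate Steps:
$z{\left(I \right)} = 9 + I$ ($z{\left(I \right)} = 6 + \left(I + 3 \left(\frac{I}{I}\right)^{2}\right) = 6 + \left(I + 3 \cdot 1^{2}\right) = 6 + \left(I + 3 \cdot 1\right) = 6 + \left(I + 3\right) = 6 + \left(3 + I\right) = 9 + I$)
$D{\left(l,g \right)} = -2 + g$
$\frac{z{\left(-209 \right)}}{D{\left(214,-12 \right)}} - \frac{10486}{13261} = \frac{9 - 209}{-2 - 12} - \frac{10486}{13261} = - \frac{200}{-14} - \frac{10486}{13261} = \left(-200\right) \left(- \frac{1}{14}\right) - \frac{10486}{13261} = \frac{100}{7} - \frac{10486}{13261} = \frac{1252698}{92827}$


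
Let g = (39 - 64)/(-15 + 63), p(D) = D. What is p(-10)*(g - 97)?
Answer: 23405/24 ≈ 975.21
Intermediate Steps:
g = -25/48 ≈ -0.52083
p(-10)*(g - 97) = -10*(-25/48 - 97) = -10*(-4681/48) = 23405/24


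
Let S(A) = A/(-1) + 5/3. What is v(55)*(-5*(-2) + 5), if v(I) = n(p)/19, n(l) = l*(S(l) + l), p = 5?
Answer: 125/19 ≈ 6.5789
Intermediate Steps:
S(A) = 5/3 - A (S(A) = A*(-1) + 5*(⅓) = -A + 5/3 = 5/3 - A)
n(l) = 5*l/3 (n(l) = l*((5/3 - l) + l) = l*(5/3) = 5*l/3)
v(I) = 25/57 (v(I) = ((5/3)*5)/19 = (25/3)*(1/19) = 25/57)
v(55)*(-5*(-2) + 5) = 25*(-5*(-2) + 5)/57 = 25*(10 + 5)/57 = (25/57)*15 = 125/19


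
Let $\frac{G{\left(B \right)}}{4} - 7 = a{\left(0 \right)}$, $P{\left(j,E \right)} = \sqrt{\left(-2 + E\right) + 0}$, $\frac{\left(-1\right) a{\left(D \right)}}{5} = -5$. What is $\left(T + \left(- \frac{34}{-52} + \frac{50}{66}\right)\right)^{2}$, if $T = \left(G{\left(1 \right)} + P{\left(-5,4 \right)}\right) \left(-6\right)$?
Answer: $\frac{432665703097}{736164} + \frac{1315466 \sqrt{2}}{143} \approx 6.0074 \cdot 10^{5}$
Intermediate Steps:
$a{\left(D \right)} = 25$ ($a{\left(D \right)} = \left(-5\right) \left(-5\right) = 25$)
$P{\left(j,E \right)} = \sqrt{-2 + E}$
$G{\left(B \right)} = 128$ ($G{\left(B \right)} = 28 + 4 \cdot 25 = 28 + 100 = 128$)
$T = -768 - 6 \sqrt{2}$ ($T = \left(128 + \sqrt{-2 + 4}\right) \left(-6\right) = \left(128 + \sqrt{2}\right) \left(-6\right) = -768 - 6 \sqrt{2} \approx -776.49$)
$\left(T + \left(- \frac{34}{-52} + \frac{50}{66}\right)\right)^{2} = \left(\left(-768 - 6 \sqrt{2}\right) + \left(- \frac{34}{-52} + \frac{50}{66}\right)\right)^{2} = \left(\left(-768 - 6 \sqrt{2}\right) + \left(\left(-34\right) \left(- \frac{1}{52}\right) + 50 \cdot \frac{1}{66}\right)\right)^{2} = \left(\left(-768 - 6 \sqrt{2}\right) + \left(\frac{17}{26} + \frac{25}{33}\right)\right)^{2} = \left(\left(-768 - 6 \sqrt{2}\right) + \frac{1211}{858}\right)^{2} = \left(- \frac{657733}{858} - 6 \sqrt{2}\right)^{2}$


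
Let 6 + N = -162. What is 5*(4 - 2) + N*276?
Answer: -46358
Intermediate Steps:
N = -168 (N = -6 - 162 = -168)
5*(4 - 2) + N*276 = 5*(4 - 2) - 168*276 = 5*2 - 46368 = 10 - 46368 = -46358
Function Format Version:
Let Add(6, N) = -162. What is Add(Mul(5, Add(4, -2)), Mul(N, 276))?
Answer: -46358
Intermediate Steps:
N = -168 (N = Add(-6, -162) = -168)
Add(Mul(5, Add(4, -2)), Mul(N, 276)) = Add(Mul(5, Add(4, -2)), Mul(-168, 276)) = Add(Mul(5, 2), -46368) = Add(10, -46368) = -46358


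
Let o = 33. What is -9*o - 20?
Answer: -317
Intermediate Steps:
-9*o - 20 = -9*33 - 20 = -297 - 20 = -317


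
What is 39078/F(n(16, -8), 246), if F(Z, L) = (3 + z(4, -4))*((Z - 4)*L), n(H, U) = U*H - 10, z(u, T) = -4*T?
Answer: -6513/110618 ≈ -0.058878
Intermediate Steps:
n(H, U) = -10 + H*U (n(H, U) = H*U - 10 = -10 + H*U)
F(Z, L) = 19*L*(-4 + Z) (F(Z, L) = (3 - 4*(-4))*((Z - 4)*L) = (3 + 16)*((-4 + Z)*L) = 19*(L*(-4 + Z)) = 19*L*(-4 + Z))
39078/F(n(16, -8), 246) = 39078/((19*246*(-4 + (-10 + 16*(-8))))) = 39078/((19*246*(-4 + (-10 - 128)))) = 39078/((19*246*(-4 - 138))) = 39078/((19*246*(-142))) = 39078/(-663708) = 39078*(-1/663708) = -6513/110618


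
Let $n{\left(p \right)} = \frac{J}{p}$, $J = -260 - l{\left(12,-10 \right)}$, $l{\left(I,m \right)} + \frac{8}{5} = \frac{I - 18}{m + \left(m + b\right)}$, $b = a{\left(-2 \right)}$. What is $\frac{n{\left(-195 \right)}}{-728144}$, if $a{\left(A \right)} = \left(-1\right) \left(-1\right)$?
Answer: $- \frac{12289}{6744433800} \approx -1.8221 \cdot 10^{-6}$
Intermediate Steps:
$a{\left(A \right)} = 1$
$b = 1$
$l{\left(I,m \right)} = - \frac{8}{5} + \frac{-18 + I}{1 + 2 m}$ ($l{\left(I,m \right)} = - \frac{8}{5} + \frac{I - 18}{m + \left(m + 1\right)} = - \frac{8}{5} + \frac{-18 + I}{m + \left(1 + m\right)} = - \frac{8}{5} + \frac{-18 + I}{1 + 2 m}$)
$J = - \frac{24578}{95}$ ($J = -260 - \frac{-98 - -160 + 5 \cdot 12}{5 \left(1 + 2 \left(-10\right)\right)} = -260 - \frac{-98 + 160 + 60}{5 \left(1 - 20\right)} = -260 - \frac{1}{5} \frac{1}{-19} \cdot 122 = -260 - \frac{1}{5} \left(- \frac{1}{19}\right) 122 = -260 - - \frac{122}{95} = -260 + \frac{122}{95} = - \frac{24578}{95} \approx -258.72$)
$n{\left(p \right)} = - \frac{24578}{95 p}$
$\frac{n{\left(-195 \right)}}{-728144} = \frac{\left(- \frac{24578}{95}\right) \frac{1}{-195}}{-728144} = \left(- \frac{24578}{95}\right) \left(- \frac{1}{195}\right) \left(- \frac{1}{728144}\right) = \frac{24578}{18525} \left(- \frac{1}{728144}\right) = - \frac{12289}{6744433800}$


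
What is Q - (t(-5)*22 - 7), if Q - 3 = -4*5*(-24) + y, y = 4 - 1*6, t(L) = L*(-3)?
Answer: 158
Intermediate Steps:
t(L) = -3*L
y = -2 (y = 4 - 6 = -2)
Q = 481 (Q = 3 + (-4*5*(-24) - 2) = 3 + (-20*(-24) - 2) = 3 + (480 - 2) = 3 + 478 = 481)
Q - (t(-5)*22 - 7) = 481 - (-3*(-5)*22 - 7) = 481 - (15*22 - 7) = 481 - (330 - 7) = 481 - 1*323 = 481 - 323 = 158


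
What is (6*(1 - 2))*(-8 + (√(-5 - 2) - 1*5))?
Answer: 78 - 6*I*√7 ≈ 78.0 - 15.875*I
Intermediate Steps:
(6*(1 - 2))*(-8 + (√(-5 - 2) - 1*5)) = (6*(-1))*(-8 + (√(-7) - 5)) = -6*(-8 + (I*√7 - 5)) = -6*(-8 + (-5 + I*√7)) = -6*(-13 + I*√7) = 78 - 6*I*√7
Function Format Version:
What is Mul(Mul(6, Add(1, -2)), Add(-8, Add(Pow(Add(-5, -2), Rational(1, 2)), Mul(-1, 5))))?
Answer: Add(78, Mul(-6, I, Pow(7, Rational(1, 2)))) ≈ Add(78.000, Mul(-15.875, I))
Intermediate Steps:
Mul(Mul(6, Add(1, -2)), Add(-8, Add(Pow(Add(-5, -2), Rational(1, 2)), Mul(-1, 5)))) = Mul(Mul(6, -1), Add(-8, Add(Pow(-7, Rational(1, 2)), -5))) = Mul(-6, Add(-8, Add(Mul(I, Pow(7, Rational(1, 2))), -5))) = Mul(-6, Add(-8, Add(-5, Mul(I, Pow(7, Rational(1, 2)))))) = Mul(-6, Add(-13, Mul(I, Pow(7, Rational(1, 2))))) = Add(78, Mul(-6, I, Pow(7, Rational(1, 2))))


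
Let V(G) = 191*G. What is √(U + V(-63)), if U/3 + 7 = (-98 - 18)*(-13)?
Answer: I*√7530 ≈ 86.776*I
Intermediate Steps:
U = 4503 (U = -21 + 3*((-98 - 18)*(-13)) = -21 + 3*(-116*(-13)) = -21 + 3*1508 = -21 + 4524 = 4503)
√(U + V(-63)) = √(4503 + 191*(-63)) = √(4503 - 12033) = √(-7530) = I*√7530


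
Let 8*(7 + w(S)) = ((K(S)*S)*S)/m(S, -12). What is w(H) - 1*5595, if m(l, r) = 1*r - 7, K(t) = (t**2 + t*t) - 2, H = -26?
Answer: -220513/19 ≈ -11606.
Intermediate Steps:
K(t) = -2 + 2*t**2 (K(t) = (t**2 + t**2) - 2 = 2*t**2 - 2 = -2 + 2*t**2)
m(l, r) = -7 + r (m(l, r) = r - 7 = -7 + r)
w(S) = -7 - S**2*(-2 + 2*S**2)/152 (w(S) = -7 + ((((-2 + 2*S**2)*S)*S)/(-7 - 12))/8 = -7 + (((S*(-2 + 2*S**2))*S)/(-19))/8 = -7 + ((S**2*(-2 + 2*S**2))*(-1/19))/8 = -7 + (-S**2*(-2 + 2*S**2)/19)/8 = -7 - S**2*(-2 + 2*S**2)/152)
w(H) - 1*5595 = (-7 - 1/76*(-26)**4 + (1/76)*(-26)**2) - 1*5595 = (-7 - 1/76*456976 + (1/76)*676) - 5595 = (-7 - 114244/19 + 169/19) - 5595 = -114208/19 - 5595 = -220513/19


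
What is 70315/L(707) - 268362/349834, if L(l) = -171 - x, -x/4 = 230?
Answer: 1742683898/18716119 ≈ 93.111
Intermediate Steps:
x = -920 (x = -4*230 = -920)
L(l) = 749 (L(l) = -171 - 1*(-920) = -171 + 920 = 749)
70315/L(707) - 268362/349834 = 70315/749 - 268362/349834 = 70315*(1/749) - 268362*1/349834 = 10045/107 - 134181/174917 = 1742683898/18716119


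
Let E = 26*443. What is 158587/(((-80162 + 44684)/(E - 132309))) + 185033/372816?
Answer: 132252333083249/244940112 ≈ 5.3994e+5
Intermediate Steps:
E = 11518
158587/(((-80162 + 44684)/(E - 132309))) + 185033/372816 = 158587/(((-80162 + 44684)/(11518 - 132309))) + 185033/372816 = 158587/((-35478/(-120791))) + 185033*(1/372816) = 158587/((-35478*(-1/120791))) + 185033/372816 = 158587/(35478/120791) + 185033/372816 = 158587*(120791/35478) + 185033/372816 = 19155882317/35478 + 185033/372816 = 132252333083249/244940112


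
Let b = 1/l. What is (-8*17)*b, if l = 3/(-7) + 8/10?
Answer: -4760/13 ≈ -366.15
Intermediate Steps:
l = 13/35 (l = 3*(-⅐) + 8*(⅒) = -3/7 + ⅘ = 13/35 ≈ 0.37143)
b = 35/13 (b = 1/(13/35) = 35/13 ≈ 2.6923)
(-8*17)*b = -8*17*(35/13) = -136*35/13 = -4760/13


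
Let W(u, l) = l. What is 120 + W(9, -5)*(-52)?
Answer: 380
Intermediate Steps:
120 + W(9, -5)*(-52) = 120 - 5*(-52) = 120 + 260 = 380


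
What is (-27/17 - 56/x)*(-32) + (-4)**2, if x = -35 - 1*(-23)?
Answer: -4208/51 ≈ -82.510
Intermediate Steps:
x = -12 (x = -35 + 23 = -12)
(-27/17 - 56/x)*(-32) + (-4)**2 = (-27/17 - 56/(-12))*(-32) + (-4)**2 = (-27*1/17 - 56*(-1/12))*(-32) + 16 = (-27/17 + 14/3)*(-32) + 16 = (157/51)*(-32) + 16 = -5024/51 + 16 = -4208/51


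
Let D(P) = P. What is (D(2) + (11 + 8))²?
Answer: 441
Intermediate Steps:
(D(2) + (11 + 8))² = (2 + (11 + 8))² = (2 + 19)² = 21² = 441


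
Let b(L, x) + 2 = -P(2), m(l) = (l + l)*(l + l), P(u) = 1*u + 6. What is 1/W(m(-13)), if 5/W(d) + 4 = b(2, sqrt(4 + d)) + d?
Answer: 662/5 ≈ 132.40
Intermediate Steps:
P(u) = 6 + u (P(u) = u + 6 = 6 + u)
m(l) = 4*l**2 (m(l) = (2*l)*(2*l) = 4*l**2)
b(L, x) = -10 (b(L, x) = -2 - (6 + 2) = -2 - 1*8 = -2 - 8 = -10)
W(d) = 5/(-14 + d) (W(d) = 5/(-4 + (-10 + d)) = 5/(-14 + d))
1/W(m(-13)) = 1/(5/(-14 + 4*(-13)**2)) = 1/(5/(-14 + 4*169)) = 1/(5/(-14 + 676)) = 1/(5/662) = 662/5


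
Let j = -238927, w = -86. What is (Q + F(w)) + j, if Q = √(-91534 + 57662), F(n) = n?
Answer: -239013 + 4*I*√2117 ≈ -2.3901e+5 + 184.04*I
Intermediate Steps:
Q = 4*I*√2117 (Q = √(-33872) = 4*I*√2117 ≈ 184.04*I)
(Q + F(w)) + j = (4*I*√2117 - 86) - 238927 = (-86 + 4*I*√2117) - 238927 = -239013 + 4*I*√2117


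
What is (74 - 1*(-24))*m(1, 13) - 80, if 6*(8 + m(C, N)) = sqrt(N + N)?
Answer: -864 + 49*sqrt(26)/3 ≈ -780.72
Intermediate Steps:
m(C, N) = -8 + sqrt(2)*sqrt(N)/6 (m(C, N) = -8 + sqrt(N + N)/6 = -8 + sqrt(2*N)/6 = -8 + (sqrt(2)*sqrt(N))/6 = -8 + sqrt(2)*sqrt(N)/6)
(74 - 1*(-24))*m(1, 13) - 80 = (74 - 1*(-24))*(-8 + sqrt(2)*sqrt(13)/6) - 80 = (74 + 24)*(-8 + sqrt(26)/6) - 80 = 98*(-8 + sqrt(26)/6) - 80 = (-784 + 49*sqrt(26)/3) - 80 = -864 + 49*sqrt(26)/3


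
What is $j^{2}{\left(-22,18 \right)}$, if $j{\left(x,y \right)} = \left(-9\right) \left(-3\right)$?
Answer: $729$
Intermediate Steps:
$j{\left(x,y \right)} = 27$
$j^{2}{\left(-22,18 \right)} = 27^{2} = 729$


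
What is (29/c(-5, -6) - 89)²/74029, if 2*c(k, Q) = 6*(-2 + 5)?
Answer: 595984/5996349 ≈ 0.099391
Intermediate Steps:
c(k, Q) = 9 (c(k, Q) = (6*(-2 + 5))/2 = (6*3)/2 = (½)*18 = 9)
(29/c(-5, -6) - 89)²/74029 = (29/9 - 89)²/74029 = (29*(⅑) - 89)²*(1/74029) = (29/9 - 89)²*(1/74029) = (-772/9)²*(1/74029) = (595984/81)*(1/74029) = 595984/5996349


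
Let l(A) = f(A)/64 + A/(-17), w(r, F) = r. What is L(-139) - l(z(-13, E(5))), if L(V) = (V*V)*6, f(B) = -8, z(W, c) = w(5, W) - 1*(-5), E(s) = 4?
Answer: 15766033/136 ≈ 1.1593e+5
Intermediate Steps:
z(W, c) = 10 (z(W, c) = 5 - 1*(-5) = 5 + 5 = 10)
l(A) = -⅛ - A/17 (l(A) = -8/64 + A/(-17) = -8*1/64 + A*(-1/17) = -⅛ - A/17)
L(V) = 6*V² (L(V) = V²*6 = 6*V²)
L(-139) - l(z(-13, E(5))) = 6*(-139)² - (-⅛ - 1/17*10) = 6*19321 - (-⅛ - 10/17) = 115926 - 1*(-97/136) = 115926 + 97/136 = 15766033/136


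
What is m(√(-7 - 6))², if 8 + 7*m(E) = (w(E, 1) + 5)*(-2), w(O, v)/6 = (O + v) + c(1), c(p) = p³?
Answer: -108/49 + 144*I*√13/7 ≈ -2.2041 + 74.171*I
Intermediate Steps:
w(O, v) = 6 + 6*O + 6*v (w(O, v) = 6*((O + v) + 1³) = 6*((O + v) + 1) = 6*(1 + O + v) = 6 + 6*O + 6*v)
m(E) = -6 - 12*E/7 (m(E) = -8/7 + (((6 + 6*E + 6*1) + 5)*(-2))/7 = -8/7 + (((6 + 6*E + 6) + 5)*(-2))/7 = -8/7 + (((12 + 6*E) + 5)*(-2))/7 = -8/7 + ((17 + 6*E)*(-2))/7 = -8/7 + (-34 - 12*E)/7 = -8/7 + (-34/7 - 12*E/7) = -6 - 12*E/7)
m(√(-7 - 6))² = (-6 - 12*√(-7 - 6)/7)² = (-6 - 12*I*√13/7)²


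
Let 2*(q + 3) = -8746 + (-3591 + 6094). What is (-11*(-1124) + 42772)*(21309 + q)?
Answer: 1002620592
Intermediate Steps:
q = -6249/2 (q = -3 + (-8746 + (-3591 + 6094))/2 = -3 + (-8746 + 2503)/2 = -3 + (1/2)*(-6243) = -3 - 6243/2 = -6249/2 ≈ -3124.5)
(-11*(-1124) + 42772)*(21309 + q) = (-11*(-1124) + 42772)*(21309 - 6249/2) = (12364 + 42772)*(36369/2) = 55136*(36369/2) = 1002620592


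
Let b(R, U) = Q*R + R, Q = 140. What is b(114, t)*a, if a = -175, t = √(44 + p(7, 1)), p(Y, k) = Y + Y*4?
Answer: -2812950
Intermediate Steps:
p(Y, k) = 5*Y (p(Y, k) = Y + 4*Y = 5*Y)
t = √79 (t = √(44 + 5*7) = √(44 + 35) = √79 ≈ 8.8882)
b(R, U) = 141*R (b(R, U) = 140*R + R = 141*R)
b(114, t)*a = (141*114)*(-175) = 16074*(-175) = -2812950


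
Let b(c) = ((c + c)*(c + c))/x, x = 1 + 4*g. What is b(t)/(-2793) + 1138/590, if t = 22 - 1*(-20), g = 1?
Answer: 7979/5605 ≈ 1.4235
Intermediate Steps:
t = 42 (t = 22 + 20 = 42)
x = 5 (x = 1 + 4*1 = 1 + 4 = 5)
b(c) = 4*c**2/5 (b(c) = ((c + c)*(c + c))/5 = ((2*c)*(2*c))*(1/5) = (4*c**2)*(1/5) = 4*c**2/5)
b(t)/(-2793) + 1138/590 = ((4/5)*42**2)/(-2793) + 1138/590 = ((4/5)*1764)*(-1/2793) + 1138*(1/590) = (7056/5)*(-1/2793) + 569/295 = -48/95 + 569/295 = 7979/5605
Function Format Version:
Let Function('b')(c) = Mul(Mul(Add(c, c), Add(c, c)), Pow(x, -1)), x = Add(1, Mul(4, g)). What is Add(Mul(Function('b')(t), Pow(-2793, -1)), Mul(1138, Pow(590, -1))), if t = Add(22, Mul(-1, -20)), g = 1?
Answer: Rational(7979, 5605) ≈ 1.4235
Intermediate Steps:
t = 42 (t = Add(22, 20) = 42)
x = 5 (x = Add(1, Mul(4, 1)) = Add(1, 4) = 5)
Function('b')(c) = Mul(Rational(4, 5), Pow(c, 2)) (Function('b')(c) = Mul(Mul(Add(c, c), Add(c, c)), Pow(5, -1)) = Mul(Mul(Mul(2, c), Mul(2, c)), Rational(1, 5)) = Mul(Mul(4, Pow(c, 2)), Rational(1, 5)) = Mul(Rational(4, 5), Pow(c, 2)))
Add(Mul(Function('b')(t), Pow(-2793, -1)), Mul(1138, Pow(590, -1))) = Add(Mul(Mul(Rational(4, 5), Pow(42, 2)), Pow(-2793, -1)), Mul(1138, Pow(590, -1))) = Add(Mul(Mul(Rational(4, 5), 1764), Rational(-1, 2793)), Mul(1138, Rational(1, 590))) = Add(Mul(Rational(7056, 5), Rational(-1, 2793)), Rational(569, 295)) = Add(Rational(-48, 95), Rational(569, 295)) = Rational(7979, 5605)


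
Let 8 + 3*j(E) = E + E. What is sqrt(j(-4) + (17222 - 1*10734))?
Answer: 2*sqrt(14586)/3 ≈ 80.515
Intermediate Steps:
j(E) = -8/3 + 2*E/3 (j(E) = -8/3 + (E + E)/3 = -8/3 + (2*E)/3 = -8/3 + 2*E/3)
sqrt(j(-4) + (17222 - 1*10734)) = sqrt((-8/3 + (2/3)*(-4)) + (17222 - 1*10734)) = sqrt((-8/3 - 8/3) + (17222 - 10734)) = sqrt(-16/3 + 6488) = sqrt(19448/3) = 2*sqrt(14586)/3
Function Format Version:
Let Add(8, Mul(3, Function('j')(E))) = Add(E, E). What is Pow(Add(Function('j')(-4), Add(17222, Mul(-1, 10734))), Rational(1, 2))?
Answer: Mul(Rational(2, 3), Pow(14586, Rational(1, 2))) ≈ 80.515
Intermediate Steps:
Function('j')(E) = Add(Rational(-8, 3), Mul(Rational(2, 3), E)) (Function('j')(E) = Add(Rational(-8, 3), Mul(Rational(1, 3), Add(E, E))) = Add(Rational(-8, 3), Mul(Rational(1, 3), Mul(2, E))) = Add(Rational(-8, 3), Mul(Rational(2, 3), E)))
Pow(Add(Function('j')(-4), Add(17222, Mul(-1, 10734))), Rational(1, 2)) = Pow(Add(Add(Rational(-8, 3), Mul(Rational(2, 3), -4)), Add(17222, Mul(-1, 10734))), Rational(1, 2)) = Pow(Add(Add(Rational(-8, 3), Rational(-8, 3)), Add(17222, -10734)), Rational(1, 2)) = Pow(Add(Rational(-16, 3), 6488), Rational(1, 2)) = Pow(Rational(19448, 3), Rational(1, 2)) = Mul(Rational(2, 3), Pow(14586, Rational(1, 2)))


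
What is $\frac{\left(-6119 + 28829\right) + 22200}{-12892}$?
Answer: $- \frac{22455}{6446} \approx -3.4836$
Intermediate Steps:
$\frac{\left(-6119 + 28829\right) + 22200}{-12892} = \left(22710 + 22200\right) \left(- \frac{1}{12892}\right) = 44910 \left(- \frac{1}{12892}\right) = - \frac{22455}{6446}$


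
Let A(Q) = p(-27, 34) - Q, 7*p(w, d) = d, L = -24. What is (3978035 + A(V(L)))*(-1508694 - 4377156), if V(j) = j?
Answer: -163900010074950/7 ≈ -2.3414e+13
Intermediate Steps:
p(w, d) = d/7
A(Q) = 34/7 - Q (A(Q) = (1/7)*34 - Q = 34/7 - Q)
(3978035 + A(V(L)))*(-1508694 - 4377156) = (3978035 + (34/7 - 1*(-24)))*(-1508694 - 4377156) = (3978035 + (34/7 + 24))*(-5885850) = (3978035 + 202/7)*(-5885850) = (27846447/7)*(-5885850) = -163900010074950/7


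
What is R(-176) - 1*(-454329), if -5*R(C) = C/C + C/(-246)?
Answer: 279412124/615 ≈ 4.5433e+5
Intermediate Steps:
R(C) = -⅕ + C/1230 (R(C) = -(C/C + C/(-246))/5 = -(1 + C*(-1/246))/5 = -(1 - C/246)/5 = -⅕ + C/1230)
R(-176) - 1*(-454329) = (-⅕ + (1/1230)*(-176)) - 1*(-454329) = (-⅕ - 88/615) + 454329 = -211/615 + 454329 = 279412124/615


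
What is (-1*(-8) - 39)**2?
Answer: 961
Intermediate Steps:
(-1*(-8) - 39)**2 = (8 - 39)**2 = (-31)**2 = 961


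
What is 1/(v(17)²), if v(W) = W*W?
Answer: 1/83521 ≈ 1.1973e-5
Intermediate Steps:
v(W) = W²
1/(v(17)²) = 1/((17²)²) = 1/(289²) = 1/83521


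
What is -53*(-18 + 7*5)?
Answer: -901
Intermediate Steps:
-53*(-18 + 7*5) = -53*(-18 + 35) = -53*17 = -901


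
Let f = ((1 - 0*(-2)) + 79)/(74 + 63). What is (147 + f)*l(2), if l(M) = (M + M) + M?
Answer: 121314/137 ≈ 885.50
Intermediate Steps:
l(M) = 3*M (l(M) = 2*M + M = 3*M)
f = 80/137 (f = ((1 - 2*0) + 79)/137 = ((1 + 0) + 79)*(1/137) = (1 + 79)*(1/137) = 80*(1/137) = 80/137 ≈ 0.58394)
(147 + f)*l(2) = (147 + 80/137)*(3*2) = (20219/137)*6 = 121314/137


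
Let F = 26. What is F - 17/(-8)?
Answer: 225/8 ≈ 28.125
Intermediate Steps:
F - 17/(-8) = 26 - 17/(-8) = 26 - 17*(-⅛) = 26 + 17/8 = 225/8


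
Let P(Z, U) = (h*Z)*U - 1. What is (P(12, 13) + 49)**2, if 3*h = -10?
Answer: 222784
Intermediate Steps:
h = -10/3 (h = (1/3)*(-10) = -10/3 ≈ -3.3333)
P(Z, U) = -1 - 10*U*Z/3 (P(Z, U) = (-10*Z/3)*U - 1 = -10*U*Z/3 - 1 = -1 - 10*U*Z/3)
(P(12, 13) + 49)**2 = ((-1 - 10/3*13*12) + 49)**2 = ((-1 - 520) + 49)**2 = (-521 + 49)**2 = (-472)**2 = 222784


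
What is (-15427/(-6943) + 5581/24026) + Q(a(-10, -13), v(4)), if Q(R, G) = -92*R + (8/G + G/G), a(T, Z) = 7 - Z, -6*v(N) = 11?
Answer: -3377954049651/1834937698 ≈ -1840.9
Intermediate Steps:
v(N) = -11/6 (v(N) = -1/6*11 = -11/6)
Q(R, G) = 1 - 92*R + 8/G (Q(R, G) = -92*R + (8/G + 1) = -92*R + (1 + 8/G) = 1 - 92*R + 8/G)
(-15427/(-6943) + 5581/24026) + Q(a(-10, -13), v(4)) = (-15427/(-6943) + 5581/24026) + (1 - 92*(7 - 1*(-13)) + 8/(-11/6)) = (-15427*(-1/6943) + 5581*(1/24026)) + (1 - 92*(7 + 13) + 8*(-6/11)) = (15427/6943 + 5581/24026) + (1 - 92*20 - 48/11) = 409397985/166812518 + (1 - 1840 - 48/11) = 409397985/166812518 - 20277/11 = -3377954049651/1834937698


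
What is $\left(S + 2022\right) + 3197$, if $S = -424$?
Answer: $4795$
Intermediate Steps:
$\left(S + 2022\right) + 3197 = \left(-424 + 2022\right) + 3197 = 1598 + 3197 = 4795$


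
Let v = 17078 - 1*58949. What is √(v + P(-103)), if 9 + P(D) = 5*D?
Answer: I*√42395 ≈ 205.9*I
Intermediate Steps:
P(D) = -9 + 5*D
v = -41871 (v = 17078 - 58949 = -41871)
√(v + P(-103)) = √(-41871 + (-9 + 5*(-103))) = √(-41871 + (-9 - 515)) = √(-41871 - 524) = √(-42395) = I*√42395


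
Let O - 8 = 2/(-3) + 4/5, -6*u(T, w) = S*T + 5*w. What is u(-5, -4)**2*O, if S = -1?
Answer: 305/6 ≈ 50.833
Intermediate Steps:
u(T, w) = -5*w/6 + T/6 (u(T, w) = -(-T + 5*w)/6 = -5*w/6 + T/6)
O = 122/15 (O = 8 + (2/(-3) + 4/5) = 8 + (2*(-1/3) + 4*(1/5)) = 8 + (-2/3 + 4/5) = 8 + 2/15 = 122/15 ≈ 8.1333)
u(-5, -4)**2*O = (-5/6*(-4) + (1/6)*(-5))**2*(122/15) = (10/3 - 5/6)**2*(122/15) = (5/2)**2*(122/15) = (25/4)*(122/15) = 305/6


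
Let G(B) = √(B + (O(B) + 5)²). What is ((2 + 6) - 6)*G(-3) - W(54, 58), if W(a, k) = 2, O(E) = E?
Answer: 0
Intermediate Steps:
G(B) = √(B + (5 + B)²) (G(B) = √(B + (B + 5)²) = √(B + (5 + B)²))
((2 + 6) - 6)*G(-3) - W(54, 58) = ((2 + 6) - 6)*√(-3 + (5 - 3)²) - 1*2 = (8 - 6)*√(-3 + 2²) - 2 = 2*√(-3 + 4) - 2 = 2*√1 - 2 = 2*1 - 2 = 2 - 2 = 0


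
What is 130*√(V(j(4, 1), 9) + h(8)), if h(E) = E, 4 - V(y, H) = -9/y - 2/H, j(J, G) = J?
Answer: 65*√521/3 ≈ 494.55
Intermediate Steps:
V(y, H) = 4 + 2/H + 9/y (V(y, H) = 4 - (-9/y - 2/H) = 4 + (2/H + 9/y) = 4 + 2/H + 9/y)
130*√(V(j(4, 1), 9) + h(8)) = 130*√((4 + 2/9 + 9/4) + 8) = 130*√(233/36 + 8) = 130*√(521/36) = 130*(√521/6) = 65*√521/3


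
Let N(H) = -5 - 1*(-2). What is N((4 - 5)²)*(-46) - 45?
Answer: 93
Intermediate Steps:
N(H) = -3 (N(H) = -5 + 2 = -3)
N((4 - 5)²)*(-46) - 45 = -3*(-46) - 45 = 138 - 45 = 93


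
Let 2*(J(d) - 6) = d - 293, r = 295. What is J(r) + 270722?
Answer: 270729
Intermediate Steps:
J(d) = -281/2 + d/2 (J(d) = 6 + (d - 293)/2 = 6 + (-293 + d)/2 = 6 + (-293/2 + d/2) = -281/2 + d/2)
J(r) + 270722 = (-281/2 + (½)*295) + 270722 = (-281/2 + 295/2) + 270722 = 7 + 270722 = 270729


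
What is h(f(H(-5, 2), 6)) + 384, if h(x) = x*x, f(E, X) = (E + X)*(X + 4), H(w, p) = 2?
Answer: 6784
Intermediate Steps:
f(E, X) = (4 + X)*(E + X) (f(E, X) = (E + X)*(4 + X) = (4 + X)*(E + X))
h(x) = x²
h(f(H(-5, 2), 6)) + 384 = (6² + 4*2 + 4*6 + 2*6)² + 384 = (36 + 8 + 24 + 12)² + 384 = 80² + 384 = 6400 + 384 = 6784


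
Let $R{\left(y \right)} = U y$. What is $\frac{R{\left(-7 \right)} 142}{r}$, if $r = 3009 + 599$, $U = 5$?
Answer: $- \frac{2485}{1804} \approx -1.3775$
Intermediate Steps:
$R{\left(y \right)} = 5 y$
$r = 3608$
$\frac{R{\left(-7 \right)} 142}{r} = \frac{5 \left(-7\right) 142}{3608} = \left(-35\right) 142 \cdot \frac{1}{3608} = \left(-4970\right) \frac{1}{3608} = - \frac{2485}{1804}$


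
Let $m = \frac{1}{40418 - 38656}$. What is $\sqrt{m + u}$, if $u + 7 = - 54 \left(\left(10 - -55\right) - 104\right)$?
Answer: $\frac{\sqrt{6516649518}}{1762} \approx 45.815$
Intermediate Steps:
$u = 2099$ ($u = -7 - 54 \left(\left(10 - -55\right) - 104\right) = -7 - 54 \left(\left(10 + 55\right) - 104\right) = -7 - 54 \left(65 - 104\right) = -7 - -2106 = -7 + 2106 = 2099$)
$m = \frac{1}{1762} \approx 0.00056754$
$\sqrt{m + u} = \sqrt{\frac{1}{1762} + 2099} = \sqrt{\frac{3698439}{1762}} = \frac{\sqrt{6516649518}}{1762}$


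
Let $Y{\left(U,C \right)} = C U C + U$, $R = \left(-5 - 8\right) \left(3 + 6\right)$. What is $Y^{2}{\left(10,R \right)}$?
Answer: $18741610000$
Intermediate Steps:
$R = -117$ ($R = \left(-13\right) 9 = -117$)
$Y{\left(U,C \right)} = U + U C^{2}$ ($Y{\left(U,C \right)} = U C^{2} + U = U + U C^{2}$)
$Y^{2}{\left(10,R \right)} = \left(10 \left(1 + \left(-117\right)^{2}\right)\right)^{2} = \left(10 \left(1 + 13689\right)\right)^{2} = \left(10 \cdot 13690\right)^{2} = 136900^{2} = 18741610000$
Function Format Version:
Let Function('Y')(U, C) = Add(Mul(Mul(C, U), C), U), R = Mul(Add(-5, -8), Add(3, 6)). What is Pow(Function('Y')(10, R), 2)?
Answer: 18741610000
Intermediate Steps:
R = -117 (R = Mul(-13, 9) = -117)
Function('Y')(U, C) = Add(U, Mul(U, Pow(C, 2))) (Function('Y')(U, C) = Add(Mul(U, Pow(C, 2)), U) = Add(U, Mul(U, Pow(C, 2))))
Pow(Function('Y')(10, R), 2) = Pow(Mul(10, Add(1, Pow(-117, 2))), 2) = Pow(Mul(10, Add(1, 13689)), 2) = Pow(Mul(10, 13690), 2) = Pow(136900, 2) = 18741610000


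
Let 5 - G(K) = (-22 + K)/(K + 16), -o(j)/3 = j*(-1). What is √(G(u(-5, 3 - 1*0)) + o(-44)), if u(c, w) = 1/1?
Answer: I*√36346/17 ≈ 11.214*I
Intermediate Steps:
o(j) = 3*j (o(j) = -3*j*(-1) = -(-3)*j = 3*j)
u(c, w) = 1
G(K) = 5 - (-22 + K)/(16 + K) (G(K) = 5 - (-22 + K)/(K + 16) = 5 - (-22 + K)/(16 + K))
√(G(u(-5, 3 - 1*0)) + o(-44)) = √(2*(51 + 2*1)/(16 + 1) + 3*(-44)) = √(2*(51 + 2)/17 - 132) = √(2*(1/17)*53 - 132) = √(106/17 - 132) = √(-2138/17) = I*√36346/17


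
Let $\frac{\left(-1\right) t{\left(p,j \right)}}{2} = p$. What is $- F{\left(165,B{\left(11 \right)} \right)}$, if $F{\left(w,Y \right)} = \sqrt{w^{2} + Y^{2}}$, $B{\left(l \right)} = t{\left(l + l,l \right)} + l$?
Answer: $- 33 \sqrt{26} \approx -168.27$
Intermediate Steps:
$t{\left(p,j \right)} = - 2 p$
$B{\left(l \right)} = - 3 l$ ($B{\left(l \right)} = - 2 \left(l + l\right) + l = - 2 \cdot 2 l + l = - 4 l + l = - 3 l$)
$F{\left(w,Y \right)} = \sqrt{Y^{2} + w^{2}}$
$- F{\left(165,B{\left(11 \right)} \right)} = - \sqrt{\left(\left(-3\right) 11\right)^{2} + 165^{2}} = - \sqrt{\left(-33\right)^{2} + 27225} = - \sqrt{1089 + 27225} = - \sqrt{28314} = - 33 \sqrt{26}$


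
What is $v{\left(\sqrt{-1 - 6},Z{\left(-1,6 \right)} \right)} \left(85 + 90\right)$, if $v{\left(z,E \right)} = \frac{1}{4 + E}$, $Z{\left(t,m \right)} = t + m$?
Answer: $\frac{175}{9} \approx 19.444$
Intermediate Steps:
$Z{\left(t,m \right)} = m + t$
$v{\left(\sqrt{-1 - 6},Z{\left(-1,6 \right)} \right)} \left(85 + 90\right) = \frac{85 + 90}{4 + \left(6 - 1\right)} = \frac{1}{4 + 5} \cdot 175 = \frac{1}{9} \cdot 175 = \frac{175}{9}$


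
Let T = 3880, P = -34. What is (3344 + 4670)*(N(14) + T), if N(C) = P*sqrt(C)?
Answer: 31094320 - 272476*sqrt(14) ≈ 3.0075e+7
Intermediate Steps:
N(C) = -34*sqrt(C)
(3344 + 4670)*(N(14) + T) = (3344 + 4670)*(-34*sqrt(14) + 3880) = 8014*(3880 - 34*sqrt(14)) = 31094320 - 272476*sqrt(14)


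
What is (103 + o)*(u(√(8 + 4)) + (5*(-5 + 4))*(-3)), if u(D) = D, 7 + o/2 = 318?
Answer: 10875 + 1450*√3 ≈ 13386.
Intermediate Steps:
o = 622 (o = -14 + 2*318 = -14 + 636 = 622)
(103 + o)*(u(√(8 + 4)) + (5*(-5 + 4))*(-3)) = (103 + 622)*(√(8 + 4) + (5*(-5 + 4))*(-3)) = 725*(√12 + (5*(-1))*(-3)) = 725*(2*√3 - 5*(-3)) = 725*(2*√3 + 15) = 725*(15 + 2*√3) = 10875 + 1450*√3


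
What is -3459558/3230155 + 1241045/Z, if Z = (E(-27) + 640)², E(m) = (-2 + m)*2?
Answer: 2836932387983/1094131022220 ≈ 2.5929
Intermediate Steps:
E(m) = -4 + 2*m
Z = 338724 (Z = ((-4 + 2*(-27)) + 640)² = ((-4 - 54) + 640)² = (-58 + 640)² = 582² = 338724)
-3459558/3230155 + 1241045/Z = -3459558/3230155 + 1241045/338724 = 2836932387983/1094131022220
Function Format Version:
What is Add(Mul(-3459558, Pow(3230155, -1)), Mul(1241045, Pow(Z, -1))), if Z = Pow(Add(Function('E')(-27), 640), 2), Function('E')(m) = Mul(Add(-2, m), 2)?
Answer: Rational(2836932387983, 1094131022220) ≈ 2.5929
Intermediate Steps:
Function('E')(m) = Add(-4, Mul(2, m))
Z = 338724 (Z = Pow(Add(Add(-4, Mul(2, -27)), 640), 2) = Pow(Add(Add(-4, -54), 640), 2) = Pow(Add(-58, 640), 2) = Pow(582, 2) = 338724)
Add(Mul(-3459558, Pow(3230155, -1)), Mul(1241045, Pow(Z, -1))) = Add(Mul(-3459558, Pow(3230155, -1)), Mul(1241045, Pow(338724, -1))) = Add(Mul(-3459558, Rational(1, 3230155)), Mul(1241045, Rational(1, 338724))) = Add(Rational(-3459558, 3230155), Rational(1241045, 338724)) = Rational(2836932387983, 1094131022220)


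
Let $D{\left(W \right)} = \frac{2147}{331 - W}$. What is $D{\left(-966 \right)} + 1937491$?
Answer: $\frac{2512927974}{1297} \approx 1.9375 \cdot 10^{6}$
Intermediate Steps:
$D{\left(-966 \right)} + 1937491 = - \frac{2147}{-331 - 966} + 1937491 = - \frac{2147}{-1297} + 1937491 = \left(-2147\right) \left(- \frac{1}{1297}\right) + 1937491 = \frac{2147}{1297} + 1937491 = \frac{2512927974}{1297}$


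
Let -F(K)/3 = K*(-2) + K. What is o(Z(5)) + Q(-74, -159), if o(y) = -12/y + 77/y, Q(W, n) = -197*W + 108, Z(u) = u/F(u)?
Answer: 14881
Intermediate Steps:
F(K) = 3*K (F(K) = -3*(K*(-2) + K) = -3*(-2*K + K) = -(-3)*K = 3*K)
Z(u) = 1/3 (Z(u) = u/((3*u)) = u*(1/(3*u)) = 1/3)
Q(W, n) = 108 - 197*W
o(y) = 65/y
o(Z(5)) + Q(-74, -159) = 65/(1/3) + (108 - 197*(-74)) = 65*3 + (108 + 14578) = 195 + 14686 = 14881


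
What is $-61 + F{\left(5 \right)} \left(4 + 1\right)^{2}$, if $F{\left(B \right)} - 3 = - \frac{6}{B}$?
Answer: $-16$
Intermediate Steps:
$F{\left(B \right)} = 3 - \frac{6}{B}$
$-61 + F{\left(5 \right)} \left(4 + 1\right)^{2} = -61 + \left(3 - \frac{6}{5}\right) \left(4 + 1\right)^{2} = -61 + \left(3 - \frac{6}{5}\right) 5^{2} = -61 + \left(3 - \frac{6}{5}\right) 25 = -61 + \frac{9}{5} \cdot 25 = -61 + 45 = -16$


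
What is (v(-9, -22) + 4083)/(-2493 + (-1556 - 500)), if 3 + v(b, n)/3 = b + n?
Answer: -3981/4549 ≈ -0.87514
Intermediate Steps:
v(b, n) = -9 + 3*b + 3*n (v(b, n) = -9 + 3*(b + n) = -9 + (3*b + 3*n) = -9 + 3*b + 3*n)
(v(-9, -22) + 4083)/(-2493 + (-1556 - 500)) = ((-9 + 3*(-9) + 3*(-22)) + 4083)/(-2493 + (-1556 - 500)) = ((-9 - 27 - 66) + 4083)/(-2493 - 2056) = (-102 + 4083)/(-4549) = 3981*(-1/4549) = -3981/4549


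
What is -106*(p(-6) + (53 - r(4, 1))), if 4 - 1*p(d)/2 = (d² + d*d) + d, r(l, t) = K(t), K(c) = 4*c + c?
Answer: 8056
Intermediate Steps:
K(c) = 5*c
r(l, t) = 5*t
p(d) = 8 - 4*d² - 2*d (p(d) = 8 - 2*((d² + d*d) + d) = 8 - 2*((d² + d²) + d) = 8 - 2*(2*d² + d) = 8 - 2*(d + 2*d²) = 8 + (-4*d² - 2*d) = 8 - 4*d² - 2*d)
-106*(p(-6) + (53 - r(4, 1))) = -106*((8 - 4*(-6)² - 2*(-6)) + (53 - 5)) = -106*((8 - 4*36 + 12) + (53 - 1*5)) = -106*((8 - 144 + 12) + (53 - 5)) = -106*(-124 + 48) = -106*(-76) = 8056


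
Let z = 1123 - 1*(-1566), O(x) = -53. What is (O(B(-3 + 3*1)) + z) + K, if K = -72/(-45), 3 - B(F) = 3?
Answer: 13188/5 ≈ 2637.6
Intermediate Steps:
B(F) = 0 (B(F) = 3 - 1*3 = 3 - 3 = 0)
z = 2689 (z = 1123 + 1566 = 2689)
K = 8/5 (K = -72*(-1/45) = 8/5 ≈ 1.6000)
(O(B(-3 + 3*1)) + z) + K = (-53 + 2689) + 8/5 = 2636 + 8/5 = 13188/5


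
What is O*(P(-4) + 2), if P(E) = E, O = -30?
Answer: 60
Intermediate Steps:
O*(P(-4) + 2) = -30*(-4 + 2) = -30*(-2) = 60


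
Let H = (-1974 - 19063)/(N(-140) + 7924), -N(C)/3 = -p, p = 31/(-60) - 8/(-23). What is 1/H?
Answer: -3644807/9677020 ≈ -0.37665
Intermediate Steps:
p = -233/1380 (p = 31*(-1/60) - 8*(-1/23) = -31/60 + 8/23 = -233/1380 ≈ -0.16884)
N(C) = -233/460 (N(C) = -(-3)*(-233)/1380 = -3*233/1380 = -233/460)
H = -9677020/3644807 (H = (-1974 - 19063)/(-233/460 + 7924) = -21037/3644807/460 = -21037*460/3644807 = -9677020/3644807 ≈ -2.6550)
1/H = 1/(-9677020/3644807) = -3644807/9677020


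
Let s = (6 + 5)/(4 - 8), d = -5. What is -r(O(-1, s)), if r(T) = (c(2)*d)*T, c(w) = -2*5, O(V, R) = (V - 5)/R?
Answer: -1200/11 ≈ -109.09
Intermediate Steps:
s = -11/4 (s = 11/(-4) = 11*(-1/4) = -11/4 ≈ -2.7500)
O(V, R) = (-5 + V)/R
c(w) = -10
r(T) = 50*T (r(T) = (-10*(-5))*T = 50*T)
-r(O(-1, s)) = -50*(-5 - 1)/(-11/4) = -50*(-4/11*(-6)) = -50*24/11 = -1*1200/11 = -1200/11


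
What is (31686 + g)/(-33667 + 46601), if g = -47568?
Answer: -7941/6467 ≈ -1.2279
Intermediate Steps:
(31686 + g)/(-33667 + 46601) = (31686 - 47568)/(-33667 + 46601) = -15882/12934 = -15882*1/12934 = -7941/6467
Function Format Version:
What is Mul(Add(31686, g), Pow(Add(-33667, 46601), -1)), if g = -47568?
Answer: Rational(-7941, 6467) ≈ -1.2279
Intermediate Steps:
Mul(Add(31686, g), Pow(Add(-33667, 46601), -1)) = Mul(Add(31686, -47568), Pow(Add(-33667, 46601), -1)) = Mul(-15882, Pow(12934, -1)) = Mul(-15882, Rational(1, 12934)) = Rational(-7941, 6467)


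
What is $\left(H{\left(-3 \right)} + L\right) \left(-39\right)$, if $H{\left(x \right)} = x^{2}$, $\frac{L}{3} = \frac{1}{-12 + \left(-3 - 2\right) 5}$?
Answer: $- \frac{12870}{37} \approx -347.84$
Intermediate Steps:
$L = - \frac{3}{37}$ ($L = \frac{3}{-12 + \left(-3 - 2\right) 5} = \frac{3}{-12 - 25} = \frac{3}{-37} = 3 \left(- \frac{1}{37}\right) = - \frac{3}{37} \approx -0.081081$)
$\left(H{\left(-3 \right)} + L\right) \left(-39\right) = \left(\left(-3\right)^{2} - \frac{3}{37}\right) \left(-39\right) = \left(9 - \frac{3}{37}\right) \left(-39\right) = \frac{330}{37} \left(-39\right) = - \frac{12870}{37}$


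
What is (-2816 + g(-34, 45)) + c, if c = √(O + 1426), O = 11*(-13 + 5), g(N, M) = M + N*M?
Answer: -4301 + √1338 ≈ -4264.4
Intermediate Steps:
g(N, M) = M + M*N
O = -88 (O = 11*(-8) = -88)
c = √1338 (c = √(-88 + 1426) = √1338 ≈ 36.579)
(-2816 + g(-34, 45)) + c = (-2816 + 45*(1 - 34)) + √1338 = (-2816 + 45*(-33)) + √1338 = (-2816 - 1485) + √1338 = -4301 + √1338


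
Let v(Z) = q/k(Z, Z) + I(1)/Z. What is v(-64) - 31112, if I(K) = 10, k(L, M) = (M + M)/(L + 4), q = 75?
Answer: -31077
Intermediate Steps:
k(L, M) = 2*M/(4 + L) (k(L, M) = (2*M)/(4 + L) = 2*M/(4 + L))
v(Z) = 10/Z + 75*(4 + Z)/(2*Z) (v(Z) = 75/((2*Z/(4 + Z))) + 10/Z = 75*((4 + Z)/(2*Z)) + 10/Z = 75*(4 + Z)/(2*Z) + 10/Z = 10/Z + 75*(4 + Z)/(2*Z))
v(-64) - 31112 = (75/2 + 160/(-64)) - 31112 = (75/2 + 160*(-1/64)) - 31112 = (75/2 - 5/2) - 31112 = 35 - 31112 = -31077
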